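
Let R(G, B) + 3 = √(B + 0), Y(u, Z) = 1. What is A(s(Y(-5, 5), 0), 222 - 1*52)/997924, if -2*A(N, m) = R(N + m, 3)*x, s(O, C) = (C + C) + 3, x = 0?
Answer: 0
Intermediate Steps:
R(G, B) = -3 + √B (R(G, B) = -3 + √(B + 0) = -3 + √B)
s(O, C) = 3 + 2*C (s(O, C) = 2*C + 3 = 3 + 2*C)
A(N, m) = 0 (A(N, m) = -(-3 + √3)*0/2 = -½*0 = 0)
A(s(Y(-5, 5), 0), 222 - 1*52)/997924 = 0/997924 = 0*(1/997924) = 0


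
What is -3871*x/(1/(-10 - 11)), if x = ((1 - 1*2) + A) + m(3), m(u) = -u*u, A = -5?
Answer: -1219365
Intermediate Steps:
m(u) = -u²
x = -15 (x = ((1 - 1*2) - 5) - 1*3² = ((1 - 2) - 5) - 1*9 = (-1 - 5) - 9 = -6 - 9 = -15)
-3871*x/(1/(-10 - 11)) = -(-58065)/(1/(-10 - 11)) = -(-58065)/(1/(-21)) = -(-58065)/(-1/21) = -(-58065)*(-21) = -3871*315 = -1219365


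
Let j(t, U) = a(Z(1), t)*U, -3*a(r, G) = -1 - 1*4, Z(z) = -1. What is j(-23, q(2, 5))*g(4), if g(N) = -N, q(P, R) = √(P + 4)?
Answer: -20*√6/3 ≈ -16.330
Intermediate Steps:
a(r, G) = 5/3 (a(r, G) = -(-1 - 1*4)/3 = -(-1 - 4)/3 = -⅓*(-5) = 5/3)
q(P, R) = √(4 + P)
j(t, U) = 5*U/3
j(-23, q(2, 5))*g(4) = (5*√(4 + 2)/3)*(-1*4) = (5*√6/3)*(-4) = -20*√6/3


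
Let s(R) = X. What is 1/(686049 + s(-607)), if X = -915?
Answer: 1/685134 ≈ 1.4596e-6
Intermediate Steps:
s(R) = -915
1/(686049 + s(-607)) = 1/(686049 - 915) = 1/685134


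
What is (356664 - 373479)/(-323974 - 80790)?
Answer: 16815/404764 ≈ 0.041543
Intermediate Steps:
(356664 - 373479)/(-323974 - 80790) = -16815/(-404764) = -16815*(-1/404764) = 16815/404764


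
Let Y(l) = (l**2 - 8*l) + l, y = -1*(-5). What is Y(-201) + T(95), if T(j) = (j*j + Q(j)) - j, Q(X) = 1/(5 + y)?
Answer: 507381/10 ≈ 50738.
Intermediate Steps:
y = 5
Q(X) = 1/10 (Q(X) = 1/(5 + 5) = 1/10)
Y(l) = l**2 - 7*l
T(j) = 1/10 + j**2 - j (T(j) = (j*j + 1/10) - j = (j**2 + 1/10) - j = (1/10 + j**2) - j = 1/10 + j**2 - j)
Y(-201) + T(95) = -201*(-7 - 201) + (1/10 + 95**2 - 1*95) = -201*(-208) + (1/10 + 9025 - 95) = 41808 + 89301/10 = 507381/10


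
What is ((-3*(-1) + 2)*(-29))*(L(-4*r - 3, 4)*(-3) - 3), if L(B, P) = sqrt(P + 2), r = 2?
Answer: 435 + 435*sqrt(6) ≈ 1500.5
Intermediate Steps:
L(B, P) = sqrt(2 + P)
((-3*(-1) + 2)*(-29))*(L(-4*r - 3, 4)*(-3) - 3) = ((-3*(-1) + 2)*(-29))*(sqrt(2 + 4)*(-3) - 3) = ((3 + 2)*(-29))*(sqrt(6)*(-3) - 3) = (5*(-29))*(-3*sqrt(6) - 3) = -145*(-3 - 3*sqrt(6)) = 435 + 435*sqrt(6)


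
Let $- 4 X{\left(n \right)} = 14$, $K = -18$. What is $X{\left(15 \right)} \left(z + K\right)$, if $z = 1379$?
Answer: $- \frac{9527}{2} \approx -4763.5$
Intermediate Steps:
$X{\left(n \right)} = - \frac{7}{2}$ ($X{\left(n \right)} = \left(- \frac{1}{4}\right) 14 = - \frac{7}{2}$)
$X{\left(15 \right)} \left(z + K\right) = - \frac{7 \left(1379 - 18\right)}{2} = \left(- \frac{7}{2}\right) 1361 = - \frac{9527}{2}$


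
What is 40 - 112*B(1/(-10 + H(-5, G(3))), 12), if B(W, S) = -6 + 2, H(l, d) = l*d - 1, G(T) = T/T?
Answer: 488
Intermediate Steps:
G(T) = 1
H(l, d) = -1 + d*l (H(l, d) = d*l - 1 = -1 + d*l)
B(W, S) = -4
40 - 112*B(1/(-10 + H(-5, G(3))), 12) = 40 - 112*(-4) = 40 + 448 = 488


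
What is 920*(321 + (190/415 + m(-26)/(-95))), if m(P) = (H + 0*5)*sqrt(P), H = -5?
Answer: 24546520/83 + 920*I*sqrt(26)/19 ≈ 2.9574e+5 + 246.9*I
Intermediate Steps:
m(P) = -5*sqrt(P) (m(P) = (-5 + 0*5)*sqrt(P) = (-5 + 0)*sqrt(P) = -5*sqrt(P))
920*(321 + (190/415 + m(-26)/(-95))) = 920*(321 + (190/415 - 5*I*sqrt(26)/(-95))) = 920*(321 + (190*(1/415) - 5*I*sqrt(26)*(-1/95))) = 920*(321 + (38/83 - 5*I*sqrt(26)*(-1/95))) = 920*(321 + (38/83 + I*sqrt(26)/19)) = 920*(26681/83 + I*sqrt(26)/19) = 24546520/83 + 920*I*sqrt(26)/19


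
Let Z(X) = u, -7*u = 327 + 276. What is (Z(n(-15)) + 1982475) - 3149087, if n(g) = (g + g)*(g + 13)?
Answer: -8166887/7 ≈ -1.1667e+6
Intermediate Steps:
n(g) = 2*g*(13 + g) (n(g) = (2*g)*(13 + g) = 2*g*(13 + g))
u = -603/7 (u = -(327 + 276)/7 = -1/7*603 = -603/7 ≈ -86.143)
Z(X) = -603/7
(Z(n(-15)) + 1982475) - 3149087 = (-603/7 + 1982475) - 3149087 = 13876722/7 - 3149087 = -8166887/7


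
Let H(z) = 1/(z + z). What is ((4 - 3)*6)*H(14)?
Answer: 3/14 ≈ 0.21429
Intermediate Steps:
H(z) = 1/(2*z)
((4 - 3)*6)*H(14) = ((4 - 3)*6)*((1/2)/14) = (1*6)*((1/2)*(1/14)) = 6*(1/28) = 3/14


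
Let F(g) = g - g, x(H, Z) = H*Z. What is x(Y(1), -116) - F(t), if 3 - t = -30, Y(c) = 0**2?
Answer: 0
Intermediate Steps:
Y(c) = 0
t = 33 (t = 3 - 1*(-30) = 3 + 30 = 33)
F(g) = 0
x(Y(1), -116) - F(t) = 0*(-116) - 1*0 = 0 + 0 = 0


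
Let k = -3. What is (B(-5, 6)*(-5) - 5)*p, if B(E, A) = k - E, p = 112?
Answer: -1680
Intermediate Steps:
B(E, A) = -3 - E
(B(-5, 6)*(-5) - 5)*p = ((-3 - 1*(-5))*(-5) - 5)*112 = ((-3 + 5)*(-5) - 5)*112 = (2*(-5) - 5)*112 = (-10 - 5)*112 = -15*112 = -1680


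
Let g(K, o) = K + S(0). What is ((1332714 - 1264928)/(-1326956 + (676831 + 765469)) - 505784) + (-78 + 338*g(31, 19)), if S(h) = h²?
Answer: -28569752155/57672 ≈ -4.9538e+5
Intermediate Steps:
g(K, o) = K (g(K, o) = K + 0² = K + 0 = K)
((1332714 - 1264928)/(-1326956 + (676831 + 765469)) - 505784) + (-78 + 338*g(31, 19)) = ((1332714 - 1264928)/(-1326956 + (676831 + 765469)) - 505784) + (-78 + 338*31) = (67786/(-1326956 + 1442300) - 505784) + (-78 + 10478) = (67786/115344 - 505784) + 10400 = (67786*(1/115344) - 505784) + 10400 = (33893/57672 - 505784) + 10400 = -29169540955/57672 + 10400 = -28569752155/57672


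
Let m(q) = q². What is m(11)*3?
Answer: 363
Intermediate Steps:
m(11)*3 = 11²*3 = 121*3 = 363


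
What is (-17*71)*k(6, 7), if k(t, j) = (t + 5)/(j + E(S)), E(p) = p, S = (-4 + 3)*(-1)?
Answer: -13277/8 ≈ -1659.6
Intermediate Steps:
S = 1 (S = -1*(-1) = 1)
k(t, j) = (5 + t)/(1 + j) (k(t, j) = (t + 5)/(j + 1) = (5 + t)/(1 + j))
(-17*71)*k(6, 7) = (-17*71)*((5 + 6)/(1 + 7)) = -1207*11/8 = -13277/8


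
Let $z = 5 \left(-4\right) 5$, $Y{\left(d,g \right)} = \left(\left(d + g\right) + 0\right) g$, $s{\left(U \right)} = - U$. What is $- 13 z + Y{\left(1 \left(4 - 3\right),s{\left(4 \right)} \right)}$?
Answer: $1312$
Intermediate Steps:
$Y{\left(d,g \right)} = g \left(d + g\right)$ ($Y{\left(d,g \right)} = \left(d + g\right) g = g \left(d + g\right)$)
$z = -100$ ($z = \left(-20\right) 5 = -100$)
$- 13 z + Y{\left(1 \left(4 - 3\right),s{\left(4 \right)} \right)} = \left(-13\right) \left(-100\right) + \left(-1\right) 4 \left(1 \left(4 - 3\right) - 4\right) = 1300 - 4 \left(1 \cdot 1 - 4\right) = 1300 - 4 \left(1 - 4\right) = 1300 - -12 = 1300 + 12 = 1312$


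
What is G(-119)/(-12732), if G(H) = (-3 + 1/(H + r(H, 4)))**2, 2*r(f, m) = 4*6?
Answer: -25921/36442167 ≈ -0.00071129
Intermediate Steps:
r(f, m) = 12 (r(f, m) = (4*6)/2 = (1/2)*24 = 12)
G(H) = (-3 + 1/(12 + H))**2 (G(H) = (-3 + 1/(H + 12))**2 = (-3 + 1/(12 + H))**2)
G(-119)/(-12732) = ((35 + 3*(-119))**2/(12 - 119)**2)/(-12732) = ((35 - 357)**2/(-107)**2)*(-1/12732) = ((1/11449)*(-322)**2)*(-1/12732) = ((1/11449)*103684)*(-1/12732) = (103684/11449)*(-1/12732) = -25921/36442167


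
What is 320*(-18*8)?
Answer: -46080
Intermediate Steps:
320*(-18*8) = 320*(-144) = -46080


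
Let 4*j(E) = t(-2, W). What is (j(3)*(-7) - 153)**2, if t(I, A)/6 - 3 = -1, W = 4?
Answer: 30276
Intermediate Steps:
t(I, A) = 12 (t(I, A) = 18 + 6*(-1) = 18 - 6 = 12)
j(E) = 3 (j(E) = (1/4)*12 = 3)
(j(3)*(-7) - 153)**2 = (3*(-7) - 153)**2 = (-21 - 153)**2 = (-174)**2 = 30276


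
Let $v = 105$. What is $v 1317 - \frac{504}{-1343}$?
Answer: $\frac{185717259}{1343} \approx 1.3829 \cdot 10^{5}$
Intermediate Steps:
$v 1317 - \frac{504}{-1343} = 105 \cdot 1317 - \frac{504}{-1343} = 138285 - - \frac{504}{1343} = 138285 + \frac{504}{1343} = \frac{185717259}{1343}$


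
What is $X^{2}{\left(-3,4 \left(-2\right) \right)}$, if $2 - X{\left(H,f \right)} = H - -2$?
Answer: $9$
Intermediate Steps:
$X{\left(H,f \right)} = - H$ ($X{\left(H,f \right)} = 2 - \left(H - -2\right) = 2 - \left(H + 2\right) = 2 - \left(2 + H\right) = - H$)
$X^{2}{\left(-3,4 \left(-2\right) \right)} = \left(\left(-1\right) \left(-3\right)\right)^{2} = 3^{2} = 9$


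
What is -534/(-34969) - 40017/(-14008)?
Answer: 82754985/28814456 ≈ 2.8720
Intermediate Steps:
-534/(-34969) - 40017/(-14008) = -534*(-1/34969) - 40017*(-1/14008) = 534/34969 + 40017/14008 = 82754985/28814456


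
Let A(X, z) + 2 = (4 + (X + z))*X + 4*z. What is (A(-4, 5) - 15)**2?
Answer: 289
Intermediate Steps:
A(X, z) = -2 + 4*z + X*(4 + X + z) (A(X, z) = -2 + ((4 + (X + z))*X + 4*z) = -2 + ((4 + X + z)*X + 4*z) = -2 + (X*(4 + X + z) + 4*z) = -2 + (4*z + X*(4 + X + z)) = -2 + 4*z + X*(4 + X + z))
(A(-4, 5) - 15)**2 = ((-2 + (-4)**2 + 4*(-4) + 4*5 - 4*5) - 15)**2 = ((-2 + 16 - 16 + 20 - 20) - 15)**2 = (-2 - 15)**2 = (-17)**2 = 289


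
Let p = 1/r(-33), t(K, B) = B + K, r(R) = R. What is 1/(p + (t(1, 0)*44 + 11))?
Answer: 33/1814 ≈ 0.018192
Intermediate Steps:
p = -1/33 (p = 1/(-33) = -1/33 ≈ -0.030303)
1/(p + (t(1, 0)*44 + 11)) = 1/(-1/33 + ((0 + 1)*44 + 11)) = 1/(-1/33 + (1*44 + 11)) = 1/(-1/33 + (44 + 11)) = 1/(-1/33 + 55) = 1/(1814/33) = 33/1814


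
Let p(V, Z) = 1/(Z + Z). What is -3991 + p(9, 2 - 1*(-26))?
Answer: -223495/56 ≈ -3991.0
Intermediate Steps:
p(V, Z) = 1/(2*Z)
-3991 + p(9, 2 - 1*(-26)) = -3991 + 1/(2*(2 - 1*(-26))) = -3991 + 1/(2*(2 + 26)) = -3991 + (1/2)/28 = -3991 + (1/2)*(1/28) = -3991 + 1/56 = -223495/56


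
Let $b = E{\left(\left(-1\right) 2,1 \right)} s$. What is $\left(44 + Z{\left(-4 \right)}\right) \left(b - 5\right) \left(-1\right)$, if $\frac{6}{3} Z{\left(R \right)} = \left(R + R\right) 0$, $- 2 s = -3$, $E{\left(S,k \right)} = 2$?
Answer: $88$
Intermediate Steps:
$s = \frac{3}{2}$ ($s = \left(- \frac{1}{2}\right) \left(-3\right) = \frac{3}{2} \approx 1.5$)
$Z{\left(R \right)} = 0$ ($Z{\left(R \right)} = \frac{\left(R + R\right) 0}{2} = \frac{2 R 0}{2} = \frac{1}{2} \cdot 0 = 0$)
$b = 3$ ($b = 2 \cdot \frac{3}{2} = 3$)
$\left(44 + Z{\left(-4 \right)}\right) \left(b - 5\right) \left(-1\right) = \left(44 + 0\right) \left(3 - 5\right) \left(-1\right) = 44 \left(\left(-2\right) \left(-1\right)\right) = 44 \cdot 2 = 88$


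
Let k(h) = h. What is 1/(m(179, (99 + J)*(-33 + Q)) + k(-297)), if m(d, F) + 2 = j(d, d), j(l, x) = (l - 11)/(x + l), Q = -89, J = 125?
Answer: -179/53437 ≈ -0.0033497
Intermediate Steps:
j(l, x) = (-11 + l)/(l + x)
m(d, F) = -2 + (-11 + d)/(2*d) (m(d, F) = -2 + (-11 + d)/(d + d) = -2 + (-11 + d)/((2*d)) = -2 + (1/(2*d))*(-11 + d) = -2 + (-11 + d)/(2*d))
1/(m(179, (99 + J)*(-33 + Q)) + k(-297)) = 1/((½)*(-11 - 3*179)/179 - 297) = 1/((½)*(1/179)*(-11 - 537) - 297) = 1/((½)*(1/179)*(-548) - 297) = 1/(-274/179 - 297) = 1/(-53437/179) = -179/53437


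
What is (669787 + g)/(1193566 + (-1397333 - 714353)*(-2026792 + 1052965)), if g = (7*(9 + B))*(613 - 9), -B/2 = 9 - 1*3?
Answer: 657103/2056418035888 ≈ 3.1954e-7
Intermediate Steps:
B = -12 (B = -2*(9 - 1*3) = -2*(9 - 3) = -2*6 = -12)
g = -12684 (g = (7*(9 - 12))*(613 - 9) = (7*(-3))*604 = -21*604 = -12684)
(669787 + g)/(1193566 + (-1397333 - 714353)*(-2026792 + 1052965)) = (669787 - 12684)/(1193566 + (-1397333 - 714353)*(-2026792 + 1052965)) = 657103/(1193566 - 2111686*(-973827)) = 657103/(1193566 + 2056416842322) = 657103/2056418035888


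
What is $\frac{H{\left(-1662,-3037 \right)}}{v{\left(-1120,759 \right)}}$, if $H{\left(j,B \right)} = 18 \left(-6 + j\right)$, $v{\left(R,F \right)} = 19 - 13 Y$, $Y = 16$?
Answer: $\frac{1112}{7} \approx 158.86$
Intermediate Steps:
$v{\left(R,F \right)} = -189$ ($v{\left(R,F \right)} = 19 - 208 = -189$)
$H{\left(j,B \right)} = -108 + 18 j$
$\frac{H{\left(-1662,-3037 \right)}}{v{\left(-1120,759 \right)}} = \frac{-108 + 18 \left(-1662\right)}{-189} = \left(-108 - 29916\right) \left(- \frac{1}{189}\right) = \left(-30024\right) \left(- \frac{1}{189}\right) = \frac{1112}{7}$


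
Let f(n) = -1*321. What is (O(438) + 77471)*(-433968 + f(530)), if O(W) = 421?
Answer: -33827638788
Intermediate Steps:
f(n) = -321
(O(438) + 77471)*(-433968 + f(530)) = (421 + 77471)*(-433968 - 321) = 77892*(-434289) = -33827638788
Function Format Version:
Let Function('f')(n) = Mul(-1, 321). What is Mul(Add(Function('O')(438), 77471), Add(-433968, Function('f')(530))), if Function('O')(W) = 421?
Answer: -33827638788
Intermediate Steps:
Function('f')(n) = -321
Mul(Add(Function('O')(438), 77471), Add(-433968, Function('f')(530))) = Mul(Add(421, 77471), Add(-433968, -321)) = Mul(77892, -434289) = -33827638788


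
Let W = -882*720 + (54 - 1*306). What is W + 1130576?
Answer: 495284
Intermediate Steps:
W = -635292 (W = -635040 + (54 - 306) = -635040 - 252 = -635292)
W + 1130576 = -635292 + 1130576 = 495284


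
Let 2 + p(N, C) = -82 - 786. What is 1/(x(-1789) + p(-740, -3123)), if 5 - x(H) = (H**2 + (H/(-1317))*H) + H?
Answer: -1317/4210668728 ≈ -3.1278e-7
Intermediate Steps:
p(N, C) = -870 (p(N, C) = -2 + (-82 - 786) = -2 - 868 = -870)
x(H) = 5 - H - 1316*H**2/1317 (x(H) = 5 - ((H**2 + (H/(-1317))*H) + H) = 5 - ((H**2 + (H*(-1/1317))*H) + H) = 5 - ((H**2 + (-H/1317)*H) + H) = 5 - ((H**2 - H**2/1317) + H) = 5 - (1316*H**2/1317 + H) = 5 - (H + 1316*H**2/1317) = 5 + (-H - 1316*H**2/1317) = 5 - H - 1316*H**2/1317)
1/(x(-1789) + p(-740, -3123)) = 1/((5 - 1*(-1789) - 1316/1317*(-1789)**2) - 870) = 1/((5 + 1789 - 1316/1317*3200521) - 870) = 1/((5 + 1789 - 4211885636/1317) - 870) = 1/(-4209522938/1317 - 870) = 1/(-4210668728/1317) = -1317/4210668728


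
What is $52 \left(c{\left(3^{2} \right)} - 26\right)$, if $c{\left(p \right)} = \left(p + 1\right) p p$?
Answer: $40768$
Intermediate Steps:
$c{\left(p \right)} = p^{2} \left(1 + p\right)$ ($c{\left(p \right)} = \left(1 + p\right) p^{2} = p^{2} \left(1 + p\right)$)
$52 \left(c{\left(3^{2} \right)} - 26\right) = 52 \left(\left(3^{2}\right)^{2} \left(1 + 3^{2}\right) - 26\right) = 52 \left(9^{2} \left(1 + 9\right) - 26\right) = 52 \left(81 \cdot 10 - 26\right) = 52 \left(810 - 26\right) = 52 \cdot 784 = 40768$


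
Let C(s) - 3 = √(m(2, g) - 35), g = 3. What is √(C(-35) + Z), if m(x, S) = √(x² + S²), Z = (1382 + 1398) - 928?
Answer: √(1855 + I*√(35 - √13)) ≈ 43.07 + 0.06505*I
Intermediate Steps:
Z = 1852 (Z = 2780 - 928 = 1852)
m(x, S) = √(S² + x²)
C(s) = 3 + √(-35 + √13) (C(s) = 3 + √(√(3² + 2²) - 35) = 3 + √(√(9 + 4) - 35) = 3 + √(√13 - 35) = 3 + √(-35 + √13))
√(C(-35) + Z) = √((3 + √(-35 + √13)) + 1852) = √(1855 + √(-35 + √13))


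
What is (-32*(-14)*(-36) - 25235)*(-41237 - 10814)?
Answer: 2152985513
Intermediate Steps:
(-32*(-14)*(-36) - 25235)*(-41237 - 10814) = (448*(-36) - 25235)*(-52051) = (-16128 - 25235)*(-52051) = -41363*(-52051) = 2152985513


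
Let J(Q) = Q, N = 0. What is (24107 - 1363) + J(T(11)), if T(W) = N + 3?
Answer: 22747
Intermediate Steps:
T(W) = 3 (T(W) = 0 + 3 = 3)
(24107 - 1363) + J(T(11)) = (24107 - 1363) + 3 = 22744 + 3 = 22747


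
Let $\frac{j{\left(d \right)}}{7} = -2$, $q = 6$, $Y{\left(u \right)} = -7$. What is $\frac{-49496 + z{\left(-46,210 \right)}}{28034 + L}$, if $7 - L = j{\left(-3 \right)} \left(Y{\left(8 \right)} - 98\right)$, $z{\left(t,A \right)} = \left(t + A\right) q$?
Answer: $- \frac{48512}{26571} \approx -1.8258$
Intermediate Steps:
$j{\left(d \right)} = -14$ ($j{\left(d \right)} = 7 \left(-2\right) = -14$)
$z{\left(t,A \right)} = 6 A + 6 t$ ($z{\left(t,A \right)} = \left(t + A\right) 6 = \left(A + t\right) 6 = 6 A + 6 t$)
$L = -1463$ ($L = 7 - - 14 \left(-7 - 98\right) = 7 - \left(-14\right) \left(-105\right) = 7 - 1470 = -1463$)
$\frac{-49496 + z{\left(-46,210 \right)}}{28034 + L} = \frac{-49496 + \left(6 \cdot 210 + 6 \left(-46\right)\right)}{28034 - 1463} = \frac{-49496 + \left(1260 - 276\right)}{26571} = \left(-49496 + 984\right) \frac{1}{26571} = \left(-48512\right) \frac{1}{26571} = - \frac{48512}{26571}$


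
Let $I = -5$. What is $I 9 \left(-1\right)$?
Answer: $45$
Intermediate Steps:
$I 9 \left(-1\right) = \left(-5\right) 9 \left(-1\right) = \left(-45\right) \left(-1\right) = 45$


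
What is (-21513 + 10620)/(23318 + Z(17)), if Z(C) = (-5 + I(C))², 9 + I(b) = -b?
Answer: -3631/8093 ≈ -0.44866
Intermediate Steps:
I(b) = -9 - b
Z(C) = (-14 - C)² (Z(C) = (-5 + (-9 - C))² = (-14 - C)²)
(-21513 + 10620)/(23318 + Z(17)) = (-21513 + 10620)/(23318 + (14 + 17)²) = -10893/(23318 + 31²) = -10893/(23318 + 961) = -10893/24279 = -10893*1/24279 = -3631/8093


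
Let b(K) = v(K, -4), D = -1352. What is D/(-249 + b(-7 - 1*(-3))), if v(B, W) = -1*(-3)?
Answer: 676/123 ≈ 5.4959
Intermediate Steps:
v(B, W) = 3
b(K) = 3
D/(-249 + b(-7 - 1*(-3))) = -1352/(-249 + 3) = -1352/(-246) = -1352*(-1/246) = 676/123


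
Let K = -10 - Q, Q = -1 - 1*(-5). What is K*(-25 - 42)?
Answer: 938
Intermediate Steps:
Q = 4 (Q = -1 + 5 = 4)
K = -14 (K = -10 - 1*4 = -10 - 4 = -14)
K*(-25 - 42) = -14*(-25 - 42) = -14*(-67) = 938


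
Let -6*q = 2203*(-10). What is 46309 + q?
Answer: 149942/3 ≈ 49981.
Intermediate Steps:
q = 11015/3 (q = -2203*(-10)/6 = -⅙*(-22030) = 11015/3 ≈ 3671.7)
46309 + q = 46309 + 11015/3 = 149942/3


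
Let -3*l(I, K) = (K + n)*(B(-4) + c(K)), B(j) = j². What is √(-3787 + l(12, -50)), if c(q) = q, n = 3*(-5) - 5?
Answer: I*√41223/3 ≈ 67.678*I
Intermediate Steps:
n = -20 (n = -15 - 5 = -20)
l(I, K) = -(-20 + K)*(16 + K)/3 (l(I, K) = -(K - 20)*((-4)² + K)/3 = -(-20 + K)*(16 + K)/3)
√(-3787 + l(12, -50)) = √(-3787 + (320/3 - ⅓*(-50)² + (4/3)*(-50))) = √(-3787 + (320/3 - ⅓*2500 - 200/3)) = √(-3787 + (320/3 - 2500/3 - 200/3)) = √(-3787 - 2380/3) = √(-13741/3) = I*√41223/3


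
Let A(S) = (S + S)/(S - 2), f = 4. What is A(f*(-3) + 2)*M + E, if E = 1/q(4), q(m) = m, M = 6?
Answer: 41/4 ≈ 10.250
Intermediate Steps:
A(S) = 2*S/(-2 + S) (A(S) = (2*S)/(-2 + S) = 2*S/(-2 + S))
E = 1/4 ≈ 0.25000
A(f*(-3) + 2)*M + E = (2*(4*(-3) + 2)/(-2 + (4*(-3) + 2)))*6 + 1/4 = (2*(-12 + 2)/(-2 + (-12 + 2)))*6 + 1/4 = (2*(-10)/(-2 - 10))*6 + 1/4 = (2*(-10)/(-12))*6 + 1/4 = (2*(-10)*(-1/12))*6 + 1/4 = (5/3)*6 + 1/4 = 10 + 1/4 = 41/4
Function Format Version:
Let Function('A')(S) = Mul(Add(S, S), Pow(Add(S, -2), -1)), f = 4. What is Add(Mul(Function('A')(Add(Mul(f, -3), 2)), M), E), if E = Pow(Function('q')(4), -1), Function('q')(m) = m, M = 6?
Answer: Rational(41, 4) ≈ 10.250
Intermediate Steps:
Function('A')(S) = Mul(2, S, Pow(Add(-2, S), -1)) (Function('A')(S) = Mul(Mul(2, S), Pow(Add(-2, S), -1)) = Mul(2, S, Pow(Add(-2, S), -1)))
E = Rational(1, 4) (E = Pow(4, -1) = Rational(1, 4) ≈ 0.25000)
Add(Mul(Function('A')(Add(Mul(f, -3), 2)), M), E) = Add(Mul(Mul(2, Add(Mul(4, -3), 2), Pow(Add(-2, Add(Mul(4, -3), 2)), -1)), 6), Rational(1, 4)) = Add(Mul(Mul(2, Add(-12, 2), Pow(Add(-2, Add(-12, 2)), -1)), 6), Rational(1, 4)) = Add(Mul(Mul(2, -10, Pow(Add(-2, -10), -1)), 6), Rational(1, 4)) = Add(Mul(Mul(2, -10, Pow(-12, -1)), 6), Rational(1, 4)) = Add(Mul(Mul(2, -10, Rational(-1, 12)), 6), Rational(1, 4)) = Add(Mul(Rational(5, 3), 6), Rational(1, 4)) = Add(10, Rational(1, 4)) = Rational(41, 4)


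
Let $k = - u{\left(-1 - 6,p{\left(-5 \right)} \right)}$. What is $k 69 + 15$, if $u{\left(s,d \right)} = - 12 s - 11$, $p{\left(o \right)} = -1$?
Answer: $-5022$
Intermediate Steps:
$u{\left(s,d \right)} = -11 - 12 s$
$k = -73$ ($k = - (-11 - 12 \left(-1 - 6\right)) = - (-11 - -84) = - (-11 + 84) = \left(-1\right) 73 = -73$)
$k 69 + 15 = \left(-73\right) 69 + 15 = -5037 + 15 = -5022$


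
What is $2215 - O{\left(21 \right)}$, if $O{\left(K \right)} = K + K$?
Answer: $2173$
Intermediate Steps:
$O{\left(K \right)} = 2 K$
$2215 - O{\left(21 \right)} = 2215 - 2 \cdot 21 = 2215 - 42 = 2173$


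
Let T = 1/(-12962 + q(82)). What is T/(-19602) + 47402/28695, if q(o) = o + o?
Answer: 3963856310629/2399537077740 ≈ 1.6519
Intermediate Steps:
q(o) = 2*o
T = -1/12798 (T = 1/(-12962 + 2*82) = 1/(-12962 + 164) = 1/(-12798) = -1/12798 ≈ -7.8137e-5)
T/(-19602) + 47402/28695 = -1/12798/(-19602) + 47402/28695 = -1/12798*(-1/19602) + 47402*(1/28695) = 1/250866396 + 47402/28695 = 3963856310629/2399537077740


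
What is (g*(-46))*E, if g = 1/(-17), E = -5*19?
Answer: -4370/17 ≈ -257.06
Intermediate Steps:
E = -95
g = -1/17 ≈ -0.058824
(g*(-46))*E = -1/17*(-46)*(-95) = (46/17)*(-95) = -4370/17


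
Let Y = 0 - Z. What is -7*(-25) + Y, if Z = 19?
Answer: 156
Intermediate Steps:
Y = -19 (Y = 0 - 1*19 = 0 - 19 = -19)
-7*(-25) + Y = -7*(-25) - 19 = 175 - 19 = 156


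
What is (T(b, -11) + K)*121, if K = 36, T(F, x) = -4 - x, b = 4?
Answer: 5203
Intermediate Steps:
(T(b, -11) + K)*121 = ((-4 - 1*(-11)) + 36)*121 = ((-4 + 11) + 36)*121 = (7 + 36)*121 = 43*121 = 5203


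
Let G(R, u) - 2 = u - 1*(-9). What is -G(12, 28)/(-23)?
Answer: 39/23 ≈ 1.6957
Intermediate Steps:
G(R, u) = 11 + u (G(R, u) = 2 + (u - 1*(-9)) = 2 + (u + 9) = 2 + (9 + u) = 11 + u)
-G(12, 28)/(-23) = -(11 + 28)/(-23) = -1*39*(-1/23) = -39*(-1/23) = 39/23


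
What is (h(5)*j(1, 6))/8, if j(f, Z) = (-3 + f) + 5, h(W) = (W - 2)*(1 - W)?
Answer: -9/2 ≈ -4.5000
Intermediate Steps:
h(W) = (1 - W)*(-2 + W) (h(W) = (-2 + W)*(1 - W) = (1 - W)*(-2 + W))
j(f, Z) = 2 + f
(h(5)*j(1, 6))/8 = ((-2 - 1*5**2 + 3*5)*(2 + 1))/8 = ((-2 - 1*25 + 15)*3)*(1/8) = ((-2 - 25 + 15)*3)*(1/8) = -12*3*(1/8) = -36*1/8 = -9/2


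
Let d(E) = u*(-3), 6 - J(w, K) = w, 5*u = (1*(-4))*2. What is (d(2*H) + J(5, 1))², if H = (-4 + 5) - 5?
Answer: 841/25 ≈ 33.640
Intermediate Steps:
u = -8/5 (u = ((1*(-4))*2)/5 = (-4*2)/5 = (⅕)*(-8) = -8/5 ≈ -1.6000)
J(w, K) = 6 - w
H = -4 (H = 1 - 5 = -4)
d(E) = 24/5 (d(E) = -8/5*(-3) = 24/5)
(d(2*H) + J(5, 1))² = (24/5 + (6 - 1*5))² = (24/5 + (6 - 5))² = (24/5 + 1)² = (29/5)² = 841/25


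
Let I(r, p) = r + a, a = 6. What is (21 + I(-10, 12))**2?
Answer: 289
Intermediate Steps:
I(r, p) = 6 + r (I(r, p) = r + 6 = 6 + r)
(21 + I(-10, 12))**2 = (21 + (6 - 10))**2 = (21 - 4)**2 = 17**2 = 289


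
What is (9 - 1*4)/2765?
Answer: 1/553 ≈ 0.0018083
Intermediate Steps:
(9 - 1*4)/2765 = (9 - 4)*(1/2765) = 5*(1/2765) = 1/553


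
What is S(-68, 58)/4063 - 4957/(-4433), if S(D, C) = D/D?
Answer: 20144724/18011279 ≈ 1.1185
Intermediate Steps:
S(D, C) = 1
S(-68, 58)/4063 - 4957/(-4433) = 1/4063 - 4957/(-4433) = 1*(1/4063) - 4957*(-1/4433) = 1/4063 + 4957/4433 = 20144724/18011279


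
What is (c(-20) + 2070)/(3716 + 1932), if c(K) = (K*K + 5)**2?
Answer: 166095/5648 ≈ 29.408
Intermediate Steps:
c(K) = (5 + K**2)**2 (c(K) = (K**2 + 5)**2 = (5 + K**2)**2)
(c(-20) + 2070)/(3716 + 1932) = ((5 + (-20)**2)**2 + 2070)/(3716 + 1932) = ((5 + 400)**2 + 2070)/5648 = (405**2 + 2070)*(1/5648) = (164025 + 2070)*(1/5648) = 166095*(1/5648) = 166095/5648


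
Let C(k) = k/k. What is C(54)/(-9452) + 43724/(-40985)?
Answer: -413320233/387390220 ≈ -1.0669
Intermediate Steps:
C(k) = 1
C(54)/(-9452) + 43724/(-40985) = 1/(-9452) + 43724/(-40985) = 1*(-1/9452) + 43724*(-1/40985) = -1/9452 - 43724/40985 = -413320233/387390220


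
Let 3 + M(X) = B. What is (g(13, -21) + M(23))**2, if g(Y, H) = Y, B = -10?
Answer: 0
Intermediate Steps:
M(X) = -13 (M(X) = -3 - 10 = -13)
(g(13, -21) + M(23))**2 = (13 - 13)**2 = 0**2 = 0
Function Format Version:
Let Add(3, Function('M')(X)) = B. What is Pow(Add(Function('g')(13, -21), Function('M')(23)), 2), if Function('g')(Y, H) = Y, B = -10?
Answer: 0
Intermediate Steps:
Function('M')(X) = -13 (Function('M')(X) = Add(-3, -10) = -13)
Pow(Add(Function('g')(13, -21), Function('M')(23)), 2) = Pow(Add(13, -13), 2) = Pow(0, 2) = 0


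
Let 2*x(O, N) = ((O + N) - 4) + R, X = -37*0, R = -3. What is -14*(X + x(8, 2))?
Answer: -21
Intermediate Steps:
X = 0
x(O, N) = -7/2 + N/2 + O/2 (x(O, N) = (((O + N) - 4) - 3)/2 = (((N + O) - 4) - 3)/2 = ((-4 + N + O) - 3)/2 = (-7 + N + O)/2 = -7/2 + N/2 + O/2)
-14*(X + x(8, 2)) = -14*(0 + (-7/2 + (1/2)*2 + (1/2)*8)) = -14*(0 + (-7/2 + 1 + 4)) = -14*(0 + 3/2) = -14*3/2 = -21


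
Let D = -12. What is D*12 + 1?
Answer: -143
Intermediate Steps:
D*12 + 1 = -12*12 + 1 = -144 + 1 = -143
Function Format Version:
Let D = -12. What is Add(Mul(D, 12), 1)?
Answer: -143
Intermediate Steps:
Add(Mul(D, 12), 1) = Add(Mul(-12, 12), 1) = Add(-144, 1) = -143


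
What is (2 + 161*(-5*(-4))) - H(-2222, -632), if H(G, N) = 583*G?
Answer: 1298648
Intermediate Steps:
(2 + 161*(-5*(-4))) - H(-2222, -632) = (2 + 161*(-5*(-4))) - 583*(-2222) = (2 + 161*20) - 1*(-1295426) = (2 + 3220) + 1295426 = 3222 + 1295426 = 1298648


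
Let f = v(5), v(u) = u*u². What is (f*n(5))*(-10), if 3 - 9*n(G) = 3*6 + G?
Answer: 25000/9 ≈ 2777.8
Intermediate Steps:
v(u) = u³
n(G) = -5/3 - G/9 (n(G) = ⅓ - (3*6 + G)/9 = ⅓ - (18 + G)/9 = ⅓ + (-2 - G/9) = -5/3 - G/9)
f = 125 (f = 5³ = 125)
(f*n(5))*(-10) = (125*(-5/3 - ⅑*5))*(-10) = (125*(-5/3 - 5/9))*(-10) = (125*(-20/9))*(-10) = -2500/9*(-10) = 25000/9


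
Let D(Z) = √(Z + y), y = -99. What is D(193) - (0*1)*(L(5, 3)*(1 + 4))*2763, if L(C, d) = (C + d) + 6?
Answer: √94 ≈ 9.6954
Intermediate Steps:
D(Z) = √(-99 + Z) (D(Z) = √(Z - 99) = √(-99 + Z))
L(C, d) = 6 + C + d
D(193) - (0*1)*(L(5, 3)*(1 + 4))*2763 = √(-99 + 193) - (0*1)*((6 + 5 + 3)*(1 + 4))*2763 = √94 - 0*(14*5)*2763 = √94 - 0*70*2763 = √94 - 0*2763 = √94 - 1*0 = √94 + 0 = √94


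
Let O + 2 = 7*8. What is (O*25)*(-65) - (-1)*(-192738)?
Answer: -280488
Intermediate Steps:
O = 54 (O = -2 + 7*8 = -2 + 56 = 54)
(O*25)*(-65) - (-1)*(-192738) = (54*25)*(-65) - (-1)*(-192738) = 1350*(-65) - 1*192738 = -87750 - 192738 = -280488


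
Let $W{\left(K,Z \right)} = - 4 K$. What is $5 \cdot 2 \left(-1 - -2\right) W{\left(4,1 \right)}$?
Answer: $-160$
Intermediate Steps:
$5 \cdot 2 \left(-1 - -2\right) W{\left(4,1 \right)} = 5 \cdot 2 \left(-1 - -2\right) \left(\left(-4\right) 4\right) = 10 \left(-1 + 2\right) \left(-16\right) = 10 \cdot 1 \left(-16\right) = 10 \left(-16\right) = -160$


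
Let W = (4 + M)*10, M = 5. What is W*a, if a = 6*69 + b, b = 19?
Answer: 38970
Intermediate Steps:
W = 90 (W = (4 + 5)*10 = 9*10 = 90)
a = 433 (a = 6*69 + 19 = 414 + 19 = 433)
W*a = 90*433 = 38970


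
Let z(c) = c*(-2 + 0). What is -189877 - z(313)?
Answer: -189251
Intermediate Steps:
z(c) = -2*c (z(c) = c*(-2) = -2*c)
-189877 - z(313) = -189877 - (-2)*313 = -189877 - 1*(-626) = -189877 + 626 = -189251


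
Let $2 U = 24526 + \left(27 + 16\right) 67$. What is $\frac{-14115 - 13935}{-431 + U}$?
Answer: $- \frac{11220}{5309} \approx -2.1134$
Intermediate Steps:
$U = \frac{27407}{2}$ ($U = \frac{24526 + \left(27 + 16\right) 67}{2} = \frac{24526 + 43 \cdot 67}{2} = \frac{24526 + 2881}{2} = \frac{1}{2} \cdot 27407 = \frac{27407}{2} \approx 13704.0$)
$\frac{-14115 - 13935}{-431 + U} = \frac{-14115 - 13935}{-431 + \frac{27407}{2}} = - \frac{28050}{\frac{26545}{2}} = \left(-28050\right) \frac{2}{26545} = - \frac{11220}{5309}$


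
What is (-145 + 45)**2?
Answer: 10000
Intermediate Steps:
(-145 + 45)**2 = (-100)**2 = 10000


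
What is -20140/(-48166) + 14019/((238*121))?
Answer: 627615437/693542234 ≈ 0.90494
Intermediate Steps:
-20140/(-48166) + 14019/((238*121)) = -20140*(-1/48166) + 14019/28798 = 10070/24083 + 14019*(1/28798) = 10070/24083 + 14019/28798 = 627615437/693542234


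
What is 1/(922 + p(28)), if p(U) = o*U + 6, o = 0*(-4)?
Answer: 1/928 ≈ 0.0010776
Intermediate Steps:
o = 0
p(U) = 6 (p(U) = 0*U + 6 = 0 + 6 = 6)
1/(922 + p(28)) = 1/(922 + 6) = 1/928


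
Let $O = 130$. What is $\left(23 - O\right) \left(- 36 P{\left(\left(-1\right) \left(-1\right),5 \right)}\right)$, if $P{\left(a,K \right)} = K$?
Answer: $19260$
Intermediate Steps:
$\left(23 - O\right) \left(- 36 P{\left(\left(-1\right) \left(-1\right),5 \right)}\right) = \left(23 - 130\right) \left(\left(-36\right) 5\right) = \left(23 - 130\right) \left(-180\right) = \left(-107\right) \left(-180\right) = 19260$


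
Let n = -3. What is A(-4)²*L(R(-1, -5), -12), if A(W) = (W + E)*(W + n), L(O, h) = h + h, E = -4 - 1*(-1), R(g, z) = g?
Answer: -57624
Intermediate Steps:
E = -3 (E = -4 + 1 = -3)
L(O, h) = 2*h
A(W) = (-3 + W)² (A(W) = (W - 3)*(W - 3) = (-3 + W)*(-3 + W) = (-3 + W)²)
A(-4)²*L(R(-1, -5), -12) = (9 + (-4)² - 6*(-4))²*(2*(-12)) = (9 + 16 + 24)²*(-24) = 49²*(-24) = 2401*(-24) = -57624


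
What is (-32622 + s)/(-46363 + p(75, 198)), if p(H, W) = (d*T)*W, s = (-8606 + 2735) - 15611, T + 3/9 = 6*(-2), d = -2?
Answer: 54104/41479 ≈ 1.3044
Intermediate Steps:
T = -37/3 (T = -⅓ + 6*(-2) = -⅓ - 12 = -37/3 ≈ -12.333)
s = -21482 (s = -5871 - 15611 = -21482)
p(H, W) = 74*W/3 (p(H, W) = (-2*(-37/3))*W = 74*W/3)
(-32622 + s)/(-46363 + p(75, 198)) = (-32622 - 21482)/(-46363 + (74/3)*198) = -54104/(-46363 + 4884) = -54104/(-41479) = -54104*(-1/41479) = 54104/41479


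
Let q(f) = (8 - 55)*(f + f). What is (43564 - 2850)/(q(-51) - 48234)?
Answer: -20357/21720 ≈ -0.93725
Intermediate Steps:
q(f) = -94*f
(43564 - 2850)/(q(-51) - 48234) = (43564 - 2850)/(-94*(-51) - 48234) = 40714/(4794 - 48234) = 40714/(-43440) = 40714*(-1/43440) = -20357/21720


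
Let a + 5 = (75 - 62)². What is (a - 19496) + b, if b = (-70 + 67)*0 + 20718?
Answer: 1386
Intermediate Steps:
a = 164 (a = -5 + (75 - 62)² = -5 + 13² = -5 + 169 = 164)
b = 20718 (b = -3*0 + 20718 = 0 + 20718 = 20718)
(a - 19496) + b = (164 - 19496) + 20718 = -19332 + 20718 = 1386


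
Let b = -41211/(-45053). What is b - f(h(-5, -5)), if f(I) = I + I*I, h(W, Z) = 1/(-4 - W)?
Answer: -48895/45053 ≈ -1.0853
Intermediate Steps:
b = 41211/45053 (b = -41211*(-1/45053) = 41211/45053 ≈ 0.91472)
f(I) = I + I²
b - f(h(-5, -5)) = 41211/45053 - (-1/(4 - 5))*(1 - 1/(4 - 5)) = 41211/45053 - (-1/(-1))*(1 - 1/(-1)) = 41211/45053 - (-1*(-1))*(1 - 1*(-1)) = 41211/45053 - (1 + 1) = 41211/45053 - 2 = -48895/45053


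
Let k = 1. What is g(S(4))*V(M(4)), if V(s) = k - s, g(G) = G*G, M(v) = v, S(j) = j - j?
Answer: 0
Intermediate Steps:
S(j) = 0
g(G) = G²
V(s) = 1 - s
g(S(4))*V(M(4)) = 0²*(1 - 1*4) = 0*(1 - 4) = 0*(-3) = 0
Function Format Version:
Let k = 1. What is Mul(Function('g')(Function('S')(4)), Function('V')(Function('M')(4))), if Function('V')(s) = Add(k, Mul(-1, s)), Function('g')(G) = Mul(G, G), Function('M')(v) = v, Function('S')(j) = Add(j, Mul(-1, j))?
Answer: 0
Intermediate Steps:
Function('S')(j) = 0
Function('g')(G) = Pow(G, 2)
Function('V')(s) = Add(1, Mul(-1, s))
Mul(Function('g')(Function('S')(4)), Function('V')(Function('M')(4))) = Mul(Pow(0, 2), Add(1, Mul(-1, 4))) = Mul(0, Add(1, -4)) = Mul(0, -3) = 0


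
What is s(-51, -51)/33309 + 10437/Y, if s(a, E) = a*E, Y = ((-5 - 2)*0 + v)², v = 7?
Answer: 788602/3701 ≈ 213.08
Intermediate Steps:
Y = 49 (Y = ((-5 - 2)*0 + 7)² = (-7*0 + 7)² = (0 + 7)² = 7² = 49)
s(a, E) = E*a
s(-51, -51)/33309 + 10437/Y = -51*(-51)/33309 + 10437/49 = 2601*(1/33309) + 10437*(1/49) = 289/3701 + 213 = 788602/3701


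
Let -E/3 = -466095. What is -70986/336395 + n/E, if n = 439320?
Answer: 462156118/4479772215 ≈ 0.10317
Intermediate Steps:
E = 1398285 (E = -3*(-466095) = 1398285)
-70986/336395 + n/E = -70986/336395 + 439320/1398285 = -70986*1/336395 + 439320*(1/1398285) = -70986/336395 + 4184/13317 = 462156118/4479772215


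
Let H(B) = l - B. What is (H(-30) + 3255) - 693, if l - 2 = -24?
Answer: 2570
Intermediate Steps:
l = -22 (l = 2 - 24 = -22)
H(B) = -22 - B
(H(-30) + 3255) - 693 = ((-22 - 1*(-30)) + 3255) - 693 = ((-22 + 30) + 3255) - 693 = (8 + 3255) - 693 = 3263 - 693 = 2570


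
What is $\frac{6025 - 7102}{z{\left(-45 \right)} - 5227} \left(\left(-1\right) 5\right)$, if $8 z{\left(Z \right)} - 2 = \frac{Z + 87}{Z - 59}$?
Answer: $- \frac{746720}{724783} \approx -1.0303$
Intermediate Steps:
$z{\left(Z \right)} = \frac{1}{4} + \frac{87 + Z}{8 \left(-59 + Z\right)}$ ($z{\left(Z \right)} = \frac{1}{4} + \frac{\left(Z + 87\right) \frac{1}{Z - 59}}{8} = \frac{1}{4} + \frac{\left(87 + Z\right) \frac{1}{-59 + Z}}{8} = \frac{1}{4} + \frac{\frac{1}{-59 + Z} \left(87 + Z\right)}{8} = \frac{1}{4} + \frac{87 + Z}{8 \left(-59 + Z\right)}$)
$\frac{6025 - 7102}{z{\left(-45 \right)} - 5227} \left(\left(-1\right) 5\right) = \frac{6025 - 7102}{\frac{-31 + 3 \left(-45\right)}{8 \left(-59 - 45\right)} - 5227} \left(\left(-1\right) 5\right) = - \frac{1077}{\frac{-31 - 135}{8 \left(-104\right)} - 5227} \left(-5\right) = - \frac{1077}{\frac{1}{8} \left(- \frac{1}{104}\right) \left(-166\right) - 5227} \left(-5\right) = - \frac{1077}{\frac{83}{416} - 5227} \left(-5\right) = - \frac{1077}{- \frac{2174349}{416}} \left(-5\right) = \left(-1077\right) \left(- \frac{416}{2174349}\right) \left(-5\right) = \frac{149344}{724783} \left(-5\right) = - \frac{746720}{724783}$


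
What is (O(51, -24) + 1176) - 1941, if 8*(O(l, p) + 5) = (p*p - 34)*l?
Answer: 10741/4 ≈ 2685.3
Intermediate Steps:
O(l, p) = -5 + l*(-34 + p**2)/8 (O(l, p) = -5 + ((p*p - 34)*l)/8 = -5 + ((p**2 - 34)*l)/8 = -5 + ((-34 + p**2)*l)/8 = -5 + (l*(-34 + p**2))/8 = -5 + l*(-34 + p**2)/8)
(O(51, -24) + 1176) - 1941 = ((-5 - 17/4*51 + (1/8)*51*(-24)**2) + 1176) - 1941 = ((-5 - 867/4 + (1/8)*51*576) + 1176) - 1941 = ((-5 - 867/4 + 3672) + 1176) - 1941 = (13801/4 + 1176) - 1941 = 18505/4 - 1941 = 10741/4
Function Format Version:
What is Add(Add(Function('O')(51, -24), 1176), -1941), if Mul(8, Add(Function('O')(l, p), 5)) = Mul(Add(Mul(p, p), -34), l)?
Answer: Rational(10741, 4) ≈ 2685.3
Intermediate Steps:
Function('O')(l, p) = Add(-5, Mul(Rational(1, 8), l, Add(-34, Pow(p, 2)))) (Function('O')(l, p) = Add(-5, Mul(Rational(1, 8), Mul(Add(Mul(p, p), -34), l))) = Add(-5, Mul(Rational(1, 8), Mul(Add(Pow(p, 2), -34), l))) = Add(-5, Mul(Rational(1, 8), Mul(Add(-34, Pow(p, 2)), l))) = Add(-5, Mul(Rational(1, 8), Mul(l, Add(-34, Pow(p, 2))))) = Add(-5, Mul(Rational(1, 8), l, Add(-34, Pow(p, 2)))))
Add(Add(Function('O')(51, -24), 1176), -1941) = Add(Add(Add(-5, Mul(Rational(-17, 4), 51), Mul(Rational(1, 8), 51, Pow(-24, 2))), 1176), -1941) = Add(Add(Add(-5, Rational(-867, 4), Mul(Rational(1, 8), 51, 576)), 1176), -1941) = Add(Add(Add(-5, Rational(-867, 4), 3672), 1176), -1941) = Add(Add(Rational(13801, 4), 1176), -1941) = Add(Rational(18505, 4), -1941) = Rational(10741, 4)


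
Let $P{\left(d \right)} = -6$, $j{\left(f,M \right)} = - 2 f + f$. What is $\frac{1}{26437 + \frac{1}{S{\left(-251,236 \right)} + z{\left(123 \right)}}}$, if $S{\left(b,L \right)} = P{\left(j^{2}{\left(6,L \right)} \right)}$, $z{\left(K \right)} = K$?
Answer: $\frac{117}{3093130} \approx 3.7826 \cdot 10^{-5}$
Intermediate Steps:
$j{\left(f,M \right)} = - f$
$S{\left(b,L \right)} = -6$
$\frac{1}{26437 + \frac{1}{S{\left(-251,236 \right)} + z{\left(123 \right)}}} = \frac{1}{26437 + \frac{1}{-6 + 123}} = \frac{1}{26437 + \frac{1}{117}} = \frac{1}{\frac{3093130}{117}} = \frac{117}{3093130}$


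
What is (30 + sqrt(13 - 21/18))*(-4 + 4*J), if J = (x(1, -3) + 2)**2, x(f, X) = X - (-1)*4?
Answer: 960 + 16*sqrt(426)/3 ≈ 1070.1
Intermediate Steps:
x(f, X) = 4 + X (x(f, X) = X - 1*(-4) = X + 4 = 4 + X)
J = 9 (J = ((4 - 3) + 2)**2 = (1 + 2)**2 = 3**2 = 9)
(30 + sqrt(13 - 21/18))*(-4 + 4*J) = (30 + sqrt(13 - 21/18))*(-4 + 4*9) = (30 + sqrt(13 - 21*1/18))*(-4 + 36) = (30 + sqrt(13 - 7/6))*32 = (30 + sqrt(71/6))*32 = (30 + sqrt(426)/6)*32 = 960 + 16*sqrt(426)/3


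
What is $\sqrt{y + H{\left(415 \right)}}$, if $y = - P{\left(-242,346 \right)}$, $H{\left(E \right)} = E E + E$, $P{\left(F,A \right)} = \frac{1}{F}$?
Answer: $\frac{\sqrt{83557762}}{22} \approx 415.5$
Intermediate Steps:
$H{\left(E \right)} = E + E^{2}$ ($H{\left(E \right)} = E^{2} + E = E + E^{2}$)
$y = \frac{1}{242}$ ($y = - \frac{1}{-242} = \left(-1\right) \left(- \frac{1}{242}\right) = \frac{1}{242} \approx 0.0041322$)
$\sqrt{y + H{\left(415 \right)}} = \sqrt{\frac{1}{242} + 415 \left(1 + 415\right)} = \sqrt{\frac{1}{242} + 415 \cdot 416} = \sqrt{\frac{1}{242} + 172640} = \sqrt{\frac{41778881}{242}} = \frac{\sqrt{83557762}}{22}$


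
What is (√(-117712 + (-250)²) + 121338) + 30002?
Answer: 151340 + 2*I*√13803 ≈ 1.5134e+5 + 234.97*I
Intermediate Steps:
(√(-117712 + (-250)²) + 121338) + 30002 = (√(-117712 + 62500) + 121338) + 30002 = (√(-55212) + 121338) + 30002 = (2*I*√13803 + 121338) + 30002 = (121338 + 2*I*√13803) + 30002 = 151340 + 2*I*√13803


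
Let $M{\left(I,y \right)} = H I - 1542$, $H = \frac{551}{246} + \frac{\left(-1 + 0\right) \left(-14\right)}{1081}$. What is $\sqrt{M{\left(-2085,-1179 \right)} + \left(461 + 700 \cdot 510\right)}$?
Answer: $\frac{\sqrt{2759692704372466}}{88642} \approx 592.64$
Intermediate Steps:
$H = \frac{599075}{265926}$ ($H = 551 \cdot \frac{1}{246} + \left(-1\right) \left(-14\right) \frac{1}{1081} = \frac{551}{246} + 14 \cdot \frac{1}{1081} = \frac{551}{246} + \frac{14}{1081} = \frac{599075}{265926} \approx 2.2528$)
$M{\left(I,y \right)} = -1542 + \frac{599075 I}{265926}$ ($M{\left(I,y \right)} = \frac{599075 I}{265926} - 1542 = -1542 + \frac{599075 I}{265926}$)
$\sqrt{M{\left(-2085,-1179 \right)} + \left(461 + 700 \cdot 510\right)} = \sqrt{\left(-1542 + \frac{599075}{265926} \left(-2085\right)\right) + \left(461 + 700 \cdot 510\right)} = \sqrt{\left(-1542 - \frac{416357125}{88642}\right) + \left(461 + 357000\right)} = \sqrt{- \frac{553043089}{88642} + 357461} = \sqrt{\frac{31133014873}{88642}} = \frac{\sqrt{2759692704372466}}{88642}$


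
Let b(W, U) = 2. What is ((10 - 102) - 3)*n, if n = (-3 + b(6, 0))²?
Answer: -95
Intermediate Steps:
n = 1 (n = (-3 + 2)² = (-1)² = 1)
((10 - 102) - 3)*n = ((10 - 102) - 3)*1 = (-92 - 3)*1 = -95*1 = -95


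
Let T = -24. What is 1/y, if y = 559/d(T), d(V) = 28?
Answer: 28/559 ≈ 0.050089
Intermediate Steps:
y = 559/28 ≈ 19.964
1/y = 1/(559/28) = 28/559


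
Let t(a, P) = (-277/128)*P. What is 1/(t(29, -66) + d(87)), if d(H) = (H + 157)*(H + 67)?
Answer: 64/2414005 ≈ 2.6512e-5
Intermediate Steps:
d(H) = (67 + H)*(157 + H) (d(H) = (157 + H)*(67 + H) = (67 + H)*(157 + H))
t(a, P) = -277*P/128 (t(a, P) = (-277*1/128)*P = -277*P/128)
1/(t(29, -66) + d(87)) = 1/(-277/128*(-66) + (10519 + 87² + 224*87)) = 1/(9141/64 + (10519 + 7569 + 19488)) = 1/(9141/64 + 37576) = 1/(2414005/64) = 64/2414005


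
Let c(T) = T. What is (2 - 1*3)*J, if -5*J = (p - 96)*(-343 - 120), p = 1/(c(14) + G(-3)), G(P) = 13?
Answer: 1199633/135 ≈ 8886.2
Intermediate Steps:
p = 1/27 (p = 1/(14 + 13) = 1/27 ≈ 0.037037)
J = -1199633/135 (J = -(1/27 - 96)*(-343 - 120)/5 = -(-2591)*(-463)/135 = -⅕*1199633/27 = -1199633/135 ≈ -8886.2)
(2 - 1*3)*J = (2 - 1*3)*(-1199633/135) = (2 - 3)*(-1199633/135) = -1*(-1199633/135) = 1199633/135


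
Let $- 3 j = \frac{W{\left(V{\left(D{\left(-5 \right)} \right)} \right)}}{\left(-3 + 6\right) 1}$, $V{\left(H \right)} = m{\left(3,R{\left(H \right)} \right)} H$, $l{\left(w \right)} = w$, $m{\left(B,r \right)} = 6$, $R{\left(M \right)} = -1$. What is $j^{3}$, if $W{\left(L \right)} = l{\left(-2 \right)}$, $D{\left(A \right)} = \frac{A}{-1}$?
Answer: $\frac{8}{729} \approx 0.010974$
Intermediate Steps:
$D{\left(A \right)} = - A$ ($D{\left(A \right)} = A \left(-1\right) = - A$)
$V{\left(H \right)} = 6 H$
$W{\left(L \right)} = -2$
$j = \frac{2}{9}$ ($j = - \frac{\left(-2\right) \frac{1}{\left(-3 + 6\right) 1}}{3} = - \frac{\left(-2\right) \frac{1}{3 \cdot 1}}{3} = - \frac{\left(-2\right) \frac{1}{3}}{3} = \left(- \frac{1}{3}\right) \left(- \frac{2}{3}\right) = \frac{2}{9} \approx 0.22222$)
$j^{3} = \left(\frac{2}{9}\right)^{3} = \frac{8}{729}$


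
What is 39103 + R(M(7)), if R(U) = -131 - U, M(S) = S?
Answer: 38965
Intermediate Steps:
39103 + R(M(7)) = 39103 + (-131 - 1*7) = 39103 + (-131 - 7) = 39103 - 138 = 38965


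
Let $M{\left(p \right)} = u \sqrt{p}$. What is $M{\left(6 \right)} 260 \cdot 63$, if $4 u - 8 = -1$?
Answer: $28665 \sqrt{6} \approx 70215.0$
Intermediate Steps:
$u = \frac{7}{4}$ ($u = 2 + \frac{1}{4} \left(-1\right) = 2 - \frac{1}{4} = \frac{7}{4} \approx 1.75$)
$M{\left(p \right)} = \frac{7 \sqrt{p}}{4}$
$M{\left(6 \right)} 260 \cdot 63 = \frac{7 \sqrt{6}}{4} \cdot 260 \cdot 63 = 455 \sqrt{6} \cdot 63 = 28665 \sqrt{6}$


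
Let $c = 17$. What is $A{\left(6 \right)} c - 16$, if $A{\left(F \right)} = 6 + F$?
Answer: $188$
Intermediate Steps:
$A{\left(6 \right)} c - 16 = \left(6 + 6\right) 17 - 16 = 12 \cdot 17 - 16 = 204 - 16 = 188$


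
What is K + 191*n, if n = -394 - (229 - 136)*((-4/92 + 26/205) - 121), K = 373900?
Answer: 11535192976/4715 ≈ 2.4465e+6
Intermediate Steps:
n = 51163636/4715 (n = -394 - 93*((-4*1/92 + 26*(1/205)) - 121) = -394 - 93*((-1/23 + 26/205) - 121) = -394 - 93*(393/4715 - 121) = -394 - 93*(-570122)/4715 = -394 - 1*(-53021346/4715) = -394 + 53021346/4715 = 51163636/4715 ≈ 10851.)
K + 191*n = 373900 + 191*(51163636/4715) = 373900 + 9772254476/4715 = 11535192976/4715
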